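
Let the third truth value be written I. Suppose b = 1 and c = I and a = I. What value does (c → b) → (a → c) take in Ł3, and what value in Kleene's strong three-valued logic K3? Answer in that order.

1; I

In Ł3: c → b = I → 1 = 1  [min(1, 1−½+1)]
a → c = I → I = 1
(c → b) → (a → c) = 1 → 1 = 1
In Kleene's strong three-valued logic K3: c → b = I → 1 = 1  [¬I ∨ 1]
a → c = I → I = I
(c → b) → (a → c) = 1 → I = I
They differ because Ł3 and Kleene's strong three-valued logic K3 treat I differently under implication.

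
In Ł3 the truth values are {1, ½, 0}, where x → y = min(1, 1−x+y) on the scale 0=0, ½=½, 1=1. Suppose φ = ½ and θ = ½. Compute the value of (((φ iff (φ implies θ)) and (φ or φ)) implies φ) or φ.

φ implies θ = ½ implies ½ = 1  [min(1, 1−½+½)]
φ iff (φ implies θ) = ½ iff 1 = ½
φ or φ = ½ or ½ = ½
(φ iff (φ implies θ)) and (φ or φ) = ½ and ½ = ½
((φ iff (φ implies θ)) and (φ or φ)) implies φ = ½ implies ½ = 1
(((φ iff (φ implies θ)) and (φ or φ)) implies φ) or φ = 1 or ½ = 1

1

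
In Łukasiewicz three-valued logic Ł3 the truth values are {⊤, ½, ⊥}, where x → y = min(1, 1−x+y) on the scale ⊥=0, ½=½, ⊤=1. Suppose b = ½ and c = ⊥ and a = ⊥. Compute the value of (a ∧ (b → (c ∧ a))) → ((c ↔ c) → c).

⊤

c ∧ a = ⊥ ∧ ⊥ = ⊥
b → (c ∧ a) = ½ → ⊥ = ½
a ∧ (b → (c ∧ a)) = ⊥ ∧ ½ = ⊥
c ↔ c = ⊥ ↔ ⊥ = ⊤
(c ↔ c) → c = ⊤ → ⊥ = ⊥
(a ∧ (b → (c ∧ a))) → ((c ↔ c) → c) = ⊥ → ⊥ = ⊤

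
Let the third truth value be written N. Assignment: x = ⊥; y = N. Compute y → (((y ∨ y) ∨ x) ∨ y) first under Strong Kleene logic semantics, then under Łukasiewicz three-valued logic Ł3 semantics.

In Strong Kleene logic: y ∨ y = N ∨ N = N
(y ∨ y) ∨ x = N ∨ ⊥ = N
((y ∨ y) ∨ x) ∨ y = N ∨ N = N
y → (((y ∨ y) ∨ x) ∨ y) = N → N = N  [¬N ∨ N]
In Łukasiewicz three-valued logic Ł3: y ∨ y = N ∨ N = N
(y ∨ y) ∨ x = N ∨ ⊥ = N
((y ∨ y) ∨ x) ∨ y = N ∨ N = N
y → (((y ∨ y) ∨ x) ∨ y) = N → N = ⊤  [min(1, 1−½+½)]
They differ because Strong Kleene logic and Łukasiewicz three-valued logic Ł3 treat N differently under implication.

N; ⊤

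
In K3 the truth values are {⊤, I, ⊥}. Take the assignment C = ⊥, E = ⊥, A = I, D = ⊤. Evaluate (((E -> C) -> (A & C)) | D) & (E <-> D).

⊥

E -> C = ⊥ -> ⊥ = ⊤
A & C = I & ⊥ = ⊥
(E -> C) -> (A & C) = ⊤ -> ⊥ = ⊥
((E -> C) -> (A & C)) | D = ⊥ | ⊤ = ⊤
E <-> D = ⊥ <-> ⊤ = ⊥
(((E -> C) -> (A & C)) | D) & (E <-> D) = ⊤ & ⊥ = ⊥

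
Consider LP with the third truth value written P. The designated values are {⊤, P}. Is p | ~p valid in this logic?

Every assignment of p over {⊤, P, ⊥} gives a value in {⊤, P}.
In particular, with p=P: p | ~p = P.

Yes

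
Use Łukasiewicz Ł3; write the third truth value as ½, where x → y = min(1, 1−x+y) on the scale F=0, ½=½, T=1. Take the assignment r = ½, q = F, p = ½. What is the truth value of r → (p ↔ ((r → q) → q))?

T

r → q = ½ → F = ½  [min(1, 1−½+0)]
(r → q) → q = ½ → F = ½
p ↔ ((r → q) → q) = ½ ↔ ½ = T
r → (p ↔ ((r → q) → q)) = ½ → T = T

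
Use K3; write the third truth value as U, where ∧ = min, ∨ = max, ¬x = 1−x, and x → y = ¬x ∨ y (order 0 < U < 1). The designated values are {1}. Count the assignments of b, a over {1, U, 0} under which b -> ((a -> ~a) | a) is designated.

7

Of the 9 assignments, 7 give a value in {1}.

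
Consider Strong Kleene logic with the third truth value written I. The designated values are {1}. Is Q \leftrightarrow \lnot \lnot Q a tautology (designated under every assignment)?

No

Countermodel: Q=I gives I, which is not designated.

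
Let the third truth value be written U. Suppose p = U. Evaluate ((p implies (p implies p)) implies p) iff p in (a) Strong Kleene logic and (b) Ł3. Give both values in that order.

In Strong Kleene logic: p implies p = U implies U = U
p implies (p implies p) = U implies U = U
(p implies (p implies p)) implies p = U implies U = U
((p implies (p implies p)) implies p) iff p = U iff U = U
In Ł3: p implies p = U implies U = T  [min(1, 1−½+½)]
p implies (p implies p) = U implies T = T
(p implies (p implies p)) implies p = T implies U = U
((p implies (p implies p)) implies p) iff p = U iff U = T
They differ because Strong Kleene logic and Ł3 treat U differently under implication.

U; T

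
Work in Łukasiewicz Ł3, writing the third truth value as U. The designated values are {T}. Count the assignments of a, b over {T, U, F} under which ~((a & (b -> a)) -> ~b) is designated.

1

Designated under: (a=T, b=T).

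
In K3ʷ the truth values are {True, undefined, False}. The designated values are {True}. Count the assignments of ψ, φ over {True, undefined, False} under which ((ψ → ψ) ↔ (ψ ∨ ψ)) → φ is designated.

Designated under: (ψ=True, φ=True); (ψ=False, φ=True); (ψ=False, φ=False).

3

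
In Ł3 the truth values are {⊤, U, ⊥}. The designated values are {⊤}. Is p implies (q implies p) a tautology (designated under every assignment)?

Yes

Every assignment of p, q over {⊤, U, ⊥} gives a value in {⊤}.
In particular, with p=U, q=U: p implies (q implies p) = ⊤.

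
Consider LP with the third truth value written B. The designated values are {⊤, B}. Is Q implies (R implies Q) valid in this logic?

Every assignment of Q, R over {⊤, B, ⊥} gives a value in {⊤, B}.
In particular, with Q=B, R=B: Q implies (R implies Q) = B.

Yes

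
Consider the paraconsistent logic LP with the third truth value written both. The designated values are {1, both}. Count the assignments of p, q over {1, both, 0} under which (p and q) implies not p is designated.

8

Of the 9 assignments, 8 give a value in {1, both}.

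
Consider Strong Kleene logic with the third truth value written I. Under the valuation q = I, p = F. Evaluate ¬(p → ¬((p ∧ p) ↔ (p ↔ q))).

F

p ∧ p = F ∧ F = F
p ↔ q = F ↔ I = I
(p ∧ p) ↔ (p ↔ q) = F ↔ I = I
¬((p ∧ p) ↔ (p ↔ q)) = ¬I = I
p → ¬((p ∧ p) ↔ (p ↔ q)) = F → I = T  [¬F ∨ I]
¬(p → ¬((p ∧ p) ↔ (p ↔ q))) = ¬T = F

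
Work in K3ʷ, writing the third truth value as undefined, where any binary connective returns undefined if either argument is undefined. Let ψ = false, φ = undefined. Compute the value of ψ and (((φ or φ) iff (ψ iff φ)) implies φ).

φ or φ = undefined or undefined = undefined
ψ iff φ = false iff undefined = undefined
(φ or φ) iff (ψ iff φ) = undefined iff undefined = undefined
((φ or φ) iff (ψ iff φ)) implies φ = undefined implies undefined = undefined  [any arg is the third value ⇒ result is the third value]
ψ and (((φ or φ) iff (ψ iff φ)) implies φ) = false and undefined = undefined

undefined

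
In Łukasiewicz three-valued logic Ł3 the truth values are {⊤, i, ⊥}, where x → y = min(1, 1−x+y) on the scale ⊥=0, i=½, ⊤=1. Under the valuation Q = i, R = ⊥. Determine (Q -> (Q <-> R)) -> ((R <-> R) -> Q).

Q <-> R = i <-> ⊥ = i
Q -> (Q <-> R) = i -> i = ⊤
R <-> R = ⊥ <-> ⊥ = ⊤
(R <-> R) -> Q = ⊤ -> i = i
(Q -> (Q <-> R)) -> ((R <-> R) -> Q) = ⊤ -> i = i

i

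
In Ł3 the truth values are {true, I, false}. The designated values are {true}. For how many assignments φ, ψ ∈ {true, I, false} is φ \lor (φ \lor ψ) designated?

5

Of the 9 assignments, 5 give a value in {true}.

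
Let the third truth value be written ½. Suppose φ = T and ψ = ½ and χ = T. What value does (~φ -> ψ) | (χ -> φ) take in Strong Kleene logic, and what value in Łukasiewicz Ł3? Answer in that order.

T; T

In Strong Kleene logic: ~φ = ~T = F
~φ -> ψ = F -> ½ = T  [~F | ½]
χ -> φ = T -> T = T
(~φ -> ψ) | (χ -> φ) = T | T = T
In Łukasiewicz Ł3: ~φ = ~T = F
~φ -> ψ = F -> ½ = T  [min(1, 1−0+½)]
χ -> φ = T -> T = T
(~φ -> ψ) | (χ -> φ) = T | T = T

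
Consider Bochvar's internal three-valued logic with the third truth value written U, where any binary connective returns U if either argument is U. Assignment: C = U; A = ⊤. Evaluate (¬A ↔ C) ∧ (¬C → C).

¬A = ¬⊤ = ⊥
¬A ↔ C = ⊥ ↔ U = U
¬C = ¬U = U
¬C → C = U → U = U  [any arg is the third value ⇒ result is the third value]
(¬A ↔ C) ∧ (¬C → C) = U ∧ U = U

U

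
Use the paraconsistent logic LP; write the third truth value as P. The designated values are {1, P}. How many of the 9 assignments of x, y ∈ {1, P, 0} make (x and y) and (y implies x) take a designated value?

4

Designated under: (x=1, y=1); (x=1, y=P); (x=P, y=1); (x=P, y=P).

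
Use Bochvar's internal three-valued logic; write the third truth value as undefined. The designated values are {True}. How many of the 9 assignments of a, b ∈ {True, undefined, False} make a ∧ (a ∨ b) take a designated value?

Designated under: (a=True, b=True); (a=True, b=False).

2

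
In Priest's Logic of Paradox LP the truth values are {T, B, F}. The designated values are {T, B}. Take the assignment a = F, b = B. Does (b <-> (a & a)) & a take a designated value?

a & a = F & F = F
b <-> (a & a) = B <-> F = B
(b <-> (a & a)) & a = B & F = F
F ∉ {T, B}.

No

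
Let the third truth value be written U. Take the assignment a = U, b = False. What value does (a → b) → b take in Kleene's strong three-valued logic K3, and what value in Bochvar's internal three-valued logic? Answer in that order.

U; U

In Kleene's strong three-valued logic K3: a → b = U → False = U  [¬U ∨ False]
(a → b) → b = U → False = U
In Bochvar's internal three-valued logic: a → b = U → False = U  [any arg is the third value ⇒ result is the third value]
(a → b) → b = U → False = U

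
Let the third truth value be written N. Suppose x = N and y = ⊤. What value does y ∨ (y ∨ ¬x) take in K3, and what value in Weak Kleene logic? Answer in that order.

In K3: ¬x = ¬N = N
y ∨ ¬x = ⊤ ∨ N = ⊤
y ∨ (y ∨ ¬x) = ⊤ ∨ ⊤ = ⊤
In Weak Kleene logic: ¬x = ¬N = N
y ∨ ¬x = ⊤ ∨ N = N
y ∨ (y ∨ ¬x) = ⊤ ∨ N = N
They differ because K3 and Weak Kleene logic treat N differently under the binary connectives.

⊤; N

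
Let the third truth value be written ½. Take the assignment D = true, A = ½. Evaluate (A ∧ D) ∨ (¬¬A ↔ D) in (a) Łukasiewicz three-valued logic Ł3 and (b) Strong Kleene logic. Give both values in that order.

In Łukasiewicz three-valued logic Ł3: A ∧ D = ½ ∧ true = ½
¬A = ¬½ = ½
¬¬A = ¬½ = ½
¬¬A ↔ D = ½ ↔ true = ½  [1 − |½−1|]
(A ∧ D) ∨ (¬¬A ↔ D) = ½ ∨ ½ = ½
In Strong Kleene logic: A ∧ D = ½ ∧ true = ½
¬A = ¬½ = ½
¬¬A = ¬½ = ½
¬¬A ↔ D = ½ ↔ true = ½
(A ∧ D) ∨ (¬¬A ↔ D) = ½ ∨ ½ = ½

½; ½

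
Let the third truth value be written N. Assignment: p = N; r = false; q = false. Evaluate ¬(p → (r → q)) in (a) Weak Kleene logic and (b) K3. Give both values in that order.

N; false

In Weak Kleene logic: r → q = false → false = true
p → (r → q) = N → true = N
¬(p → (r → q)) = ¬N = N
In K3: r → q = false → false = true
p → (r → q) = N → true = true  [¬N ∨ true]
¬(p → (r → q)) = ¬true = false
They differ because Weak Kleene logic and K3 treat N differently under the binary connectives.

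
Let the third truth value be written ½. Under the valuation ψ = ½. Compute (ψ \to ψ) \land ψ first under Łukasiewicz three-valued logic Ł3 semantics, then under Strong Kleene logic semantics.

½; ½

In Łukasiewicz three-valued logic Ł3: ψ \to ψ = ½ \to ½ = 1  [min(1, 1−½+½)]
(ψ \to ψ) \land ψ = 1 \land ½ = ½
In Strong Kleene logic: ψ \to ψ = ½ \to ½ = ½  [\lnot ½ \lor ½]
(ψ \to ψ) \land ψ = ½ \land ½ = ½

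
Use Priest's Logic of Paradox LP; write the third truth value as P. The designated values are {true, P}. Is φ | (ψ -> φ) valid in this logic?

No

Countermodel: φ=false, ψ=true gives false, which is not designated.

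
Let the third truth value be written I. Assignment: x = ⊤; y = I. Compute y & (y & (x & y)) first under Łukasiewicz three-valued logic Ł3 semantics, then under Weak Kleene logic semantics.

In Łukasiewicz three-valued logic Ł3: x & y = ⊤ & I = I
y & (x & y) = I & I = I
y & (y & (x & y)) = I & I = I
In Weak Kleene logic: x & y = ⊤ & I = I
y & (x & y) = I & I = I
y & (y & (x & y)) = I & I = I

I; I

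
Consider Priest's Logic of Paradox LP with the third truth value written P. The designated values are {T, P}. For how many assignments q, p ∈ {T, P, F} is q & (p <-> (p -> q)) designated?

Designated under: (q=T, p=T); (q=T, p=P); (q=P, p=T); (q=P, p=P).

4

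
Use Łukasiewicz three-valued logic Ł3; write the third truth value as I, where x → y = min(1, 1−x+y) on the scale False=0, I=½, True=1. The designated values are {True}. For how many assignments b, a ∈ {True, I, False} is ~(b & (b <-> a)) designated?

Designated under: (b=True, a=False); (b=False, a=True); (b=False, a=I); (b=False, a=False).

4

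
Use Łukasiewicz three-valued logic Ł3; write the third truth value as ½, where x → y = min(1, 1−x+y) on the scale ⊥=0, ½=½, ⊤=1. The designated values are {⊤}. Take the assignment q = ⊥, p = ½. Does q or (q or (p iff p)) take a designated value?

Yes

p iff p = ½ iff ½ = ⊤  [1 − |½−½|]
q or (p iff p) = ⊥ or ⊤ = ⊤
q or (q or (p iff p)) = ⊥ or ⊤ = ⊤
⊤ ∈ {⊤}.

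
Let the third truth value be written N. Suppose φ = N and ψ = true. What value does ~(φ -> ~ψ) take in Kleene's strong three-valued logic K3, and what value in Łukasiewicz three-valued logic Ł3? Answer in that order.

In Kleene's strong three-valued logic K3: ~ψ = ~true = false
φ -> ~ψ = N -> false = N  [~N | false]
~(φ -> ~ψ) = ~N = N
In Łukasiewicz three-valued logic Ł3: ~ψ = ~true = false
φ -> ~ψ = N -> false = N  [min(1, 1−½+0)]
~(φ -> ~ψ) = ~N = N

N; N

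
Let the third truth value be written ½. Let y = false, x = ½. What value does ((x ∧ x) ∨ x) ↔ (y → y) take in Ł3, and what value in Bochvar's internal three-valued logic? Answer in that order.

In Ł3: x ∧ x = ½ ∧ ½ = ½
(x ∧ x) ∨ x = ½ ∨ ½ = ½
y → y = false → false = true
((x ∧ x) ∨ x) ↔ (y → y) = ½ ↔ true = ½
In Bochvar's internal three-valued logic: x ∧ x = ½ ∧ ½ = ½
(x ∧ x) ∨ x = ½ ∨ ½ = ½
y → y = false → false = true
((x ∧ x) ∨ x) ↔ (y → y) = ½ ↔ true = ½

½; ½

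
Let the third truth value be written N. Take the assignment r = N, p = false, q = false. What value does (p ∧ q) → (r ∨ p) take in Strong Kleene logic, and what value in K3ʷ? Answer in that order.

true; N

In Strong Kleene logic: p ∧ q = false ∧ false = false
r ∨ p = N ∨ false = N
(p ∧ q) → (r ∨ p) = false → N = true  [¬false ∨ N]
In K3ʷ: p ∧ q = false ∧ false = false
r ∨ p = N ∨ false = N
(p ∧ q) → (r ∨ p) = false → N = N
They differ because Strong Kleene logic and K3ʷ treat N differently under the binary connectives.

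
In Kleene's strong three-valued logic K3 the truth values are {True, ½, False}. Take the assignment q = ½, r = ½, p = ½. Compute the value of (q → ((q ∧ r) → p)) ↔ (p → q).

q ∧ r = ½ ∧ ½ = ½
(q ∧ r) → p = ½ → ½ = ½  [¬½ ∨ ½]
q → ((q ∧ r) → p) = ½ → ½ = ½
p → q = ½ → ½ = ½
(q → ((q ∧ r) → p)) ↔ (p → q) = ½ ↔ ½ = ½

½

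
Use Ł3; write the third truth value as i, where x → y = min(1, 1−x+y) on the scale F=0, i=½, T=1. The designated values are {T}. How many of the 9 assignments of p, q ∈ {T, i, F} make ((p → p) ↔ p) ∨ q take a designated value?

Of the 9 assignments, 5 give a value in {T}.

5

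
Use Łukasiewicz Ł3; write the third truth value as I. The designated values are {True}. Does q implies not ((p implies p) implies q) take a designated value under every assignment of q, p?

No

Countermodel: q=True, p=True gives False, which is not designated.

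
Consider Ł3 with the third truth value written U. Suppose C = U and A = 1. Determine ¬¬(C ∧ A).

U

C ∧ A = U ∧ 1 = U
¬(C ∧ A) = ¬U = U
¬¬(C ∧ A) = ¬U = U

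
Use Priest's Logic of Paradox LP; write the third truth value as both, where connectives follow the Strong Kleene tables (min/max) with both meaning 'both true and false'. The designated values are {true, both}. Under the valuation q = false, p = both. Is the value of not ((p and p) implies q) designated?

Yes

p and p = both and both = both
(p and p) implies q = both implies false = both
not ((p and p) implies q) = not both = both
both ∈ {true, both}.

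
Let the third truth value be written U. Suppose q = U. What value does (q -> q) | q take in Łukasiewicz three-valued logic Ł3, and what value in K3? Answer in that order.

true; U

In Łukasiewicz three-valued logic Ł3: q -> q = U -> U = true  [min(1, 1−½+½)]
(q -> q) | q = true | U = true
In K3: q -> q = U -> U = U  [~U | U]
(q -> q) | q = U | U = U
They differ because Łukasiewicz three-valued logic Ł3 and K3 treat U differently under implication.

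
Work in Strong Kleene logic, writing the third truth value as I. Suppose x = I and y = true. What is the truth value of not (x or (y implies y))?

y implies y = true implies true = true
x or (y implies y) = I or true = true
not (x or (y implies y)) = not true = false

false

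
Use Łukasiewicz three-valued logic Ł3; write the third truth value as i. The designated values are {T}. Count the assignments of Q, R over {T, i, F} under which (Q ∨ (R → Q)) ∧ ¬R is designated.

Designated under: (Q=T, R=F); (Q=i, R=F); (Q=F, R=F).

3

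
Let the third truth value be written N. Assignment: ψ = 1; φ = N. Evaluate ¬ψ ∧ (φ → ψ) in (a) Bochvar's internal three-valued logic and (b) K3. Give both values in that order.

N; 0

In Bochvar's internal three-valued logic: ¬ψ = ¬1 = 0
φ → ψ = N → 1 = N  [any arg is the third value ⇒ result is the third value]
¬ψ ∧ (φ → ψ) = 0 ∧ N = N
In K3: ¬ψ = ¬1 = 0
φ → ψ = N → 1 = 1  [¬N ∨ 1]
¬ψ ∧ (φ → ψ) = 0 ∧ 1 = 0
They differ because Bochvar's internal three-valued logic and K3 treat N differently under the binary connectives.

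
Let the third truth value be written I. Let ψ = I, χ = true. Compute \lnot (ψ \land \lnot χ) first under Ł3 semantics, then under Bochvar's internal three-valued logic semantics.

true; I

In Ł3: \lnot χ = \lnot true = false
ψ \land \lnot χ = I \land false = false
\lnot (ψ \land \lnot χ) = \lnot false = true
In Bochvar's internal three-valued logic: \lnot χ = \lnot true = false
ψ \land \lnot χ = I \land false = I
\lnot (ψ \land \lnot χ) = \lnot I = I
They differ because Ł3 and Bochvar's internal three-valued logic treat I differently under the binary connectives.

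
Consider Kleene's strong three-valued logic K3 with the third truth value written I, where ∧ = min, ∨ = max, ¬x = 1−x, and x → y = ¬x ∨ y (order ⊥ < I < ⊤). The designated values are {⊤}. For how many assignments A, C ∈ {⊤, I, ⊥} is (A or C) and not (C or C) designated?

Designated under: (A=⊤, C=⊥).

1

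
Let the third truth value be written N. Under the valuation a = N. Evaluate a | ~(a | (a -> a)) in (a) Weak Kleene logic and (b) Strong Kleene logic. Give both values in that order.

In Weak Kleene logic: a -> a = N -> N = N  [any arg is the third value ⇒ result is the third value]
a | (a -> a) = N | N = N
~(a | (a -> a)) = ~N = N
a | ~(a | (a -> a)) = N | N = N
In Strong Kleene logic: a -> a = N -> N = N  [~N | N]
a | (a -> a) = N | N = N
~(a | (a -> a)) = ~N = N
a | ~(a | (a -> a)) = N | N = N

N; N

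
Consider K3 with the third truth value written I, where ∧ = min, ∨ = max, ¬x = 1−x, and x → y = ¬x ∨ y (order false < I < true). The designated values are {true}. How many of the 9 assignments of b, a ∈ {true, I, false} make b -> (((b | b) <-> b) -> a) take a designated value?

5

Of the 9 assignments, 5 give a value in {true}.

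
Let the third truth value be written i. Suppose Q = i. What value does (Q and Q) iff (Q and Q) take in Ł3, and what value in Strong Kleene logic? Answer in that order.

In Ł3: Q and Q = i and i = i
Q and Q = i and i = i
(Q and Q) iff (Q and Q) = i iff i = ⊤  [1 − |½−½|]
In Strong Kleene logic: Q and Q = i and i = i
Q and Q = i and i = i
(Q and Q) iff (Q and Q) = i iff i = i
They differ because Ł3 and Strong Kleene logic treat i differently under implication.

⊤; i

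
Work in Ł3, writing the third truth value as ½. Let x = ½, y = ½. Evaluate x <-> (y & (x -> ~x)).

~x = ~½ = ½
x -> ~x = ½ -> ½ = true
y & (x -> ~x) = ½ & true = ½
x <-> (y & (x -> ~x)) = ½ <-> ½ = true

true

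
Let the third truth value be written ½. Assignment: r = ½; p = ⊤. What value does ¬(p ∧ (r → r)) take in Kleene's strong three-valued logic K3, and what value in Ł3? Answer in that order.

In Kleene's strong three-valued logic K3: r → r = ½ → ½ = ½  [¬½ ∨ ½]
p ∧ (r → r) = ⊤ ∧ ½ = ½
¬(p ∧ (r → r)) = ¬½ = ½
In Ł3: r → r = ½ → ½ = ⊤  [min(1, 1−½+½)]
p ∧ (r → r) = ⊤ ∧ ⊤ = ⊤
¬(p ∧ (r → r)) = ¬⊤ = ⊥
They differ because Kleene's strong three-valued logic K3 and Ł3 treat ½ differently under implication.

½; ⊥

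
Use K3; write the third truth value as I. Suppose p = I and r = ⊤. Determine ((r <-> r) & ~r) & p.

r <-> r = ⊤ <-> ⊤ = ⊤
~r = ~⊤ = ⊥
(r <-> r) & ~r = ⊤ & ⊥ = ⊥
((r <-> r) & ~r) & p = ⊥ & I = ⊥

⊥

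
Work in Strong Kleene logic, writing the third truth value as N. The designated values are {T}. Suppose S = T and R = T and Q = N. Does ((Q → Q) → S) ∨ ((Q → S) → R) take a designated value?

Yes

Q → Q = N → N = N  [¬N ∨ N]
(Q → Q) → S = N → T = T
Q → S = N → T = T
(Q → S) → R = T → T = T
((Q → Q) → S) ∨ ((Q → S) → R) = T ∨ T = T
T ∈ {T}.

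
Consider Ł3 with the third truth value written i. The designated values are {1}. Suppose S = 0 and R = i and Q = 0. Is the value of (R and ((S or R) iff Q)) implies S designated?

No

S or R = 0 or i = i
(S or R) iff Q = i iff 0 = i
R and ((S or R) iff Q) = i and i = i
(R and ((S or R) iff Q)) implies S = i implies 0 = i
i ∉ {1}.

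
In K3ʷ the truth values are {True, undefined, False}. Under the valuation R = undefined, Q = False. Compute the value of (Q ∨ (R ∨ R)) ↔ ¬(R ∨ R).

R ∨ R = undefined ∨ undefined = undefined
Q ∨ (R ∨ R) = False ∨ undefined = undefined
R ∨ R = undefined ∨ undefined = undefined
¬(R ∨ R) = ¬undefined = undefined
(Q ∨ (R ∨ R)) ↔ ¬(R ∨ R) = undefined ↔ undefined = undefined

undefined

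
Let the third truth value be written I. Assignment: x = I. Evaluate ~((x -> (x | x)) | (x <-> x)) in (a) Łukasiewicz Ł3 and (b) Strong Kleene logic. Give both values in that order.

In Łukasiewicz Ł3: x | x = I | I = I
x -> (x | x) = I -> I = 1  [min(1, 1−½+½)]
x <-> x = I <-> I = 1
(x -> (x | x)) | (x <-> x) = 1 | 1 = 1
~((x -> (x | x)) | (x <-> x)) = ~1 = 0
In Strong Kleene logic: x | x = I | I = I
x -> (x | x) = I -> I = I  [~I | I]
x <-> x = I <-> I = I
(x -> (x | x)) | (x <-> x) = I | I = I
~((x -> (x | x)) | (x <-> x)) = ~I = I
They differ because Łukasiewicz Ł3 and Strong Kleene logic treat I differently under implication.

0; I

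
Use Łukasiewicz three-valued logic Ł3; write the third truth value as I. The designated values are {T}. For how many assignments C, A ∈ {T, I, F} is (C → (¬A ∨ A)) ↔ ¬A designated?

4

Designated under: (C=T, A=I); (C=T, A=F); (C=I, A=F); (C=F, A=F).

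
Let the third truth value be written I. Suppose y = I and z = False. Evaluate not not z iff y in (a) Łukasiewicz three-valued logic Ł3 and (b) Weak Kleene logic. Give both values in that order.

In Łukasiewicz three-valued logic Ł3: not z = not False = True
not not z = not True = False
not not z iff y = False iff I = I  [1 − |0−½|]
In Weak Kleene logic: not z = not False = True
not not z = not True = False
not not z iff y = False iff I = I

I; I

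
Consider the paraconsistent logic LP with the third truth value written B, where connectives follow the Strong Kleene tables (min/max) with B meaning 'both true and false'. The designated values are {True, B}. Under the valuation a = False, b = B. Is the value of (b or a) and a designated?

No

b or a = B or False = B
(b or a) and a = B and False = False
False ∉ {True, B}.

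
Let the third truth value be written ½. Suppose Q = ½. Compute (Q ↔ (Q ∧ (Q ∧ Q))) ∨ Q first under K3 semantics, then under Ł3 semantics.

In K3: Q ∧ Q = ½ ∧ ½ = ½
Q ∧ (Q ∧ Q) = ½ ∧ ½ = ½
Q ↔ (Q ∧ (Q ∧ Q)) = ½ ↔ ½ = ½
(Q ↔ (Q ∧ (Q ∧ Q))) ∨ Q = ½ ∨ ½ = ½
In Ł3: Q ∧ Q = ½ ∧ ½ = ½
Q ∧ (Q ∧ Q) = ½ ∧ ½ = ½
Q ↔ (Q ∧ (Q ∧ Q)) = ½ ↔ ½ = 1  [1 − |½−½|]
(Q ↔ (Q ∧ (Q ∧ Q))) ∨ Q = 1 ∨ ½ = 1
They differ because K3 and Ł3 treat ½ differently under implication.

½; 1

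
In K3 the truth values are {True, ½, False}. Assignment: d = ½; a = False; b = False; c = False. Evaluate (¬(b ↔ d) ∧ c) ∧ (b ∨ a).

False

b ↔ d = False ↔ ½ = ½
¬(b ↔ d) = ¬½ = ½
¬(b ↔ d) ∧ c = ½ ∧ False = False
b ∨ a = False ∨ False = False
(¬(b ↔ d) ∧ c) ∧ (b ∨ a) = False ∧ False = False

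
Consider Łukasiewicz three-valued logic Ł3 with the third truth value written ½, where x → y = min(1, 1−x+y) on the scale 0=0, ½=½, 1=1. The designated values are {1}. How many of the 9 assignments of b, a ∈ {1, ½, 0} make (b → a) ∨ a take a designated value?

Of the 9 assignments, 6 give a value in {1}.

6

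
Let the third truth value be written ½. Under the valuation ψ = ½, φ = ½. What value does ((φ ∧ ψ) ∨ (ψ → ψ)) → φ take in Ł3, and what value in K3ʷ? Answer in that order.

In Ł3: φ ∧ ψ = ½ ∧ ½ = ½
ψ → ψ = ½ → ½ = True
(φ ∧ ψ) ∨ (ψ → ψ) = ½ ∨ True = True
((φ ∧ ψ) ∨ (ψ → ψ)) → φ = True → ½ = ½
In K3ʷ: φ ∧ ψ = ½ ∧ ½ = ½
ψ → ψ = ½ → ½ = ½  [any arg is the third value ⇒ result is the third value]
(φ ∧ ψ) ∨ (ψ → ψ) = ½ ∨ ½ = ½
((φ ∧ ψ) ∨ (ψ → ψ)) → φ = ½ → ½ = ½

½; ½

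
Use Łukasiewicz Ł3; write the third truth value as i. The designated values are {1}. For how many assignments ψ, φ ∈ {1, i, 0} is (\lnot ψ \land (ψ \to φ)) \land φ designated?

1

Designated under: (ψ=0, φ=1).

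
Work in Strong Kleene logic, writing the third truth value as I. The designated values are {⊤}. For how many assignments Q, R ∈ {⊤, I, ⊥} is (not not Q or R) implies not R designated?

Designated under: (Q=⊤, R=⊥); (Q=I, R=⊥); (Q=⊥, R=⊥).

3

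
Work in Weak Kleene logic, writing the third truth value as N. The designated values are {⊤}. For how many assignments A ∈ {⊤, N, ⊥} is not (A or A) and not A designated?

1

A=⊤: ⊥ ·
A=N: N ·
A=⊥: ⊤ ✓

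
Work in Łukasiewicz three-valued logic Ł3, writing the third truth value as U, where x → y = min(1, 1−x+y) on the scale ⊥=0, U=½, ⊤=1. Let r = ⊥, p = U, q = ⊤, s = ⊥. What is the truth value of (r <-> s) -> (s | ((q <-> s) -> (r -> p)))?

r <-> s = ⊥ <-> ⊥ = ⊤
q <-> s = ⊤ <-> ⊥ = ⊥
r -> p = ⊥ -> U = ⊤  [min(1, 1−0+½)]
(q <-> s) -> (r -> p) = ⊥ -> ⊤ = ⊤
s | ((q <-> s) -> (r -> p)) = ⊥ | ⊤ = ⊤
(r <-> s) -> (s | ((q <-> s) -> (r -> p))) = ⊤ -> ⊤ = ⊤

⊤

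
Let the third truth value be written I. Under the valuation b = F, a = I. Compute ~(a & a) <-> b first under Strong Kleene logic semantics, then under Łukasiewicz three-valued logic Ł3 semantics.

I; I

In Strong Kleene logic: a & a = I & I = I
~(a & a) = ~I = I
~(a & a) <-> b = I <-> F = I
In Łukasiewicz three-valued logic Ł3: a & a = I & I = I
~(a & a) = ~I = I
~(a & a) <-> b = I <-> F = I  [1 − |½−0|]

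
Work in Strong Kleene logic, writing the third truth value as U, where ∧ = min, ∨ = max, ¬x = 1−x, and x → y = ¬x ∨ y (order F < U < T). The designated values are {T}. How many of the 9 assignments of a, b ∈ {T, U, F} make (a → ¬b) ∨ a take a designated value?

Of the 9 assignments, 7 give a value in {T}.

7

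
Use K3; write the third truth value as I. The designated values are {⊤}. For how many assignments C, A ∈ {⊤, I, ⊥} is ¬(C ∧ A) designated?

Of the 9 assignments, 5 give a value in {⊤}.

5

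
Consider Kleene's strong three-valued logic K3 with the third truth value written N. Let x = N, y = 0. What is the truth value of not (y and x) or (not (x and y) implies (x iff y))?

y and x = 0 and N = 0
not (y and x) = not 0 = 1
x and y = N and 0 = 0
not (x and y) = not 0 = 1
x iff y = N iff 0 = N
not (x and y) implies (x iff y) = 1 implies N = N  [not 1 or N]
not (y and x) or (not (x and y) implies (x iff y)) = 1 or N = 1

1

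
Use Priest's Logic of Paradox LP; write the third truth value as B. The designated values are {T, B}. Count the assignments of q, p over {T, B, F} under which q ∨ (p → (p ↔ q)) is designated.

Of the 9 assignments, 8 give a value in {T, B}.

8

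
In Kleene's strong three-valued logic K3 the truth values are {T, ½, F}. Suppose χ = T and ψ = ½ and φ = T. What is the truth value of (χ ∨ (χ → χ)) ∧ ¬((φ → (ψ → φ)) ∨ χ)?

χ → χ = T → T = T
χ ∨ (χ → χ) = T ∨ T = T
ψ → φ = ½ → T = T  [¬½ ∨ T]
φ → (ψ → φ) = T → T = T
(φ → (ψ → φ)) ∨ χ = T ∨ T = T
¬((φ → (ψ → φ)) ∨ χ) = ¬T = F
(χ ∨ (χ → χ)) ∧ ¬((φ → (ψ → φ)) ∨ χ) = T ∧ F = F

F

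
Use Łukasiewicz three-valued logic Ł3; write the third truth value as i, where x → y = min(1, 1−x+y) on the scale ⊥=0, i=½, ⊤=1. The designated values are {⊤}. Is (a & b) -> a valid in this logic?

Every assignment of a, b over {⊤, i, ⊥} gives a value in {⊤}.
In particular, with a=i, b=i: (a & b) -> a = ⊤.

Yes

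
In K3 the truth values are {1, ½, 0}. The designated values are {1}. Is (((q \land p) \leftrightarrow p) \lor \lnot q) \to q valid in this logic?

No

Countermodel: q=½, p=1 gives ½, which is not designated.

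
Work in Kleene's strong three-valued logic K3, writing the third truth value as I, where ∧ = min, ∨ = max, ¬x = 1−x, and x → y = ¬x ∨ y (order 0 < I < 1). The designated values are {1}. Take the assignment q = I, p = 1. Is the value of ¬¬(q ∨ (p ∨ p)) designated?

Yes

p ∨ p = 1 ∨ 1 = 1
q ∨ (p ∨ p) = I ∨ 1 = 1
¬(q ∨ (p ∨ p)) = ¬1 = 0
¬¬(q ∨ (p ∨ p)) = ¬0 = 1
1 ∈ {1}.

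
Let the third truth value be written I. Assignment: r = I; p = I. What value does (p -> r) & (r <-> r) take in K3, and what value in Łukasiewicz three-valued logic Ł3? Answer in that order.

In K3: p -> r = I -> I = I  [~I | I]
r <-> r = I <-> I = I
(p -> r) & (r <-> r) = I & I = I
In Łukasiewicz three-valued logic Ł3: p -> r = I -> I = T  [min(1, 1−½+½)]
r <-> r = I <-> I = T
(p -> r) & (r <-> r) = T & T = T
They differ because K3 and Łukasiewicz three-valued logic Ł3 treat I differently under implication.

I; T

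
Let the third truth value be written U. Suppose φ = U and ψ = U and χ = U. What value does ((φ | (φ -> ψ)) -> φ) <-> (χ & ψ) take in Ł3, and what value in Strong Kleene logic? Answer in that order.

⊤; U

In Ł3: φ -> ψ = U -> U = ⊤
φ | (φ -> ψ) = U | ⊤ = ⊤
(φ | (φ -> ψ)) -> φ = ⊤ -> U = U
χ & ψ = U & U = U
((φ | (φ -> ψ)) -> φ) <-> (χ & ψ) = U <-> U = ⊤
In Strong Kleene logic: φ -> ψ = U -> U = U  [~U | U]
φ | (φ -> ψ) = U | U = U
(φ | (φ -> ψ)) -> φ = U -> U = U
χ & ψ = U & U = U
((φ | (φ -> ψ)) -> φ) <-> (χ & ψ) = U <-> U = U
They differ because Ł3 and Strong Kleene logic treat U differently under implication.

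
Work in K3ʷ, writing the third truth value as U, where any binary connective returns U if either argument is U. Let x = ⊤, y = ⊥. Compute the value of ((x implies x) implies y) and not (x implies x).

x implies x = ⊤ implies ⊤ = ⊤
(x implies x) implies y = ⊤ implies ⊥ = ⊥
x implies x = ⊤ implies ⊤ = ⊤
not (x implies x) = not ⊤ = ⊥
((x implies x) implies y) and not (x implies x) = ⊥ and ⊥ = ⊥

⊥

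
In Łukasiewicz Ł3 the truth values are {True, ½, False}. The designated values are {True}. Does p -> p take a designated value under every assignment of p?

Every assignment of p over {True, ½, False} gives a value in {True}.
In particular, with p=½: p -> p = True.

Yes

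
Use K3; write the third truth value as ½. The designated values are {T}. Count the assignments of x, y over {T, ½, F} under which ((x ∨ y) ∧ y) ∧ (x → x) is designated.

Designated under: (x=T, y=T); (x=F, y=T).

2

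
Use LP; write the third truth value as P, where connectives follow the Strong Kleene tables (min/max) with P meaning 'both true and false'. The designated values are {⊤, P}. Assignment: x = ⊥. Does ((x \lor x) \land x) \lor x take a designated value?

x \lor x = ⊥ \lor ⊥ = ⊥
(x \lor x) \land x = ⊥ \land ⊥ = ⊥
((x \lor x) \land x) \lor x = ⊥ \lor ⊥ = ⊥
⊥ ∉ {⊤, P}.

No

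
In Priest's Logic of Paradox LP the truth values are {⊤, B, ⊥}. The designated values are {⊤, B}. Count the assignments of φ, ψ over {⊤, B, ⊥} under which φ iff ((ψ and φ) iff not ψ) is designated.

6

Of the 9 assignments, 6 give a value in {⊤, B}.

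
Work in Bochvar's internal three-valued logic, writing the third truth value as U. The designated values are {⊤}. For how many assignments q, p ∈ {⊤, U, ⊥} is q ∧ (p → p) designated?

2

Designated under: (q=⊤, p=⊤); (q=⊤, p=⊥).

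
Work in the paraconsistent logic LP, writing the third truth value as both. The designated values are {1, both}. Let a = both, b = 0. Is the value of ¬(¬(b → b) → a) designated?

b → b = 0 → 0 = 1
¬(b → b) = ¬1 = 0
¬(b → b) → a = 0 → both = 1  [¬0 ∨ both]
¬(¬(b → b) → a) = ¬1 = 0
0 ∉ {1, both}.

No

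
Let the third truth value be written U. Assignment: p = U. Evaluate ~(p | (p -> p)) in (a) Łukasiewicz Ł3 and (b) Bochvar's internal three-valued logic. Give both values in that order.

In Łukasiewicz Ł3: p -> p = U -> U = 1  [min(1, 1−½+½)]
p | (p -> p) = U | 1 = 1
~(p | (p -> p)) = ~1 = 0
In Bochvar's internal three-valued logic: p -> p = U -> U = U
p | (p -> p) = U | U = U
~(p | (p -> p)) = ~U = U
They differ because Łukasiewicz Ł3 and Bochvar's internal three-valued logic treat U differently under the binary connectives.

0; U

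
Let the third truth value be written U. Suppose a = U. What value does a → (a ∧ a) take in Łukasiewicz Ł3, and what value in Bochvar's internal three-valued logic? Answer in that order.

In Łukasiewicz Ł3: a ∧ a = U ∧ U = U
a → (a ∧ a) = U → U = 1  [min(1, 1−½+½)]
In Bochvar's internal three-valued logic: a ∧ a = U ∧ U = U
a → (a ∧ a) = U → U = U
They differ because Łukasiewicz Ł3 and Bochvar's internal three-valued logic treat U differently under the binary connectives.

1; U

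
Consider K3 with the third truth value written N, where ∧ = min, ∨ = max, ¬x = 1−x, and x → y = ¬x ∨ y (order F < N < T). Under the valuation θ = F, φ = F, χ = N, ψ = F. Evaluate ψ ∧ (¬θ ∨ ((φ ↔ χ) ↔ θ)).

F

¬θ = ¬F = T
φ ↔ χ = F ↔ N = N
(φ ↔ χ) ↔ θ = N ↔ F = N
¬θ ∨ ((φ ↔ χ) ↔ θ) = T ∨ N = T
ψ ∧ (¬θ ∨ ((φ ↔ χ) ↔ θ)) = F ∧ T = F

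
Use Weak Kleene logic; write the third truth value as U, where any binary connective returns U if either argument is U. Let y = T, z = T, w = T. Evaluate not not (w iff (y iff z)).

T

y iff z = T iff T = T
w iff (y iff z) = T iff T = T
not (w iff (y iff z)) = not T = F
not not (w iff (y iff z)) = not F = T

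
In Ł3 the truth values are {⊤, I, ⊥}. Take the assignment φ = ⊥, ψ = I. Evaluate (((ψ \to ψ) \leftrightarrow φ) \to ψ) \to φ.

⊥

ψ \to ψ = I \to I = ⊤  [min(1, 1−½+½)]
(ψ \to ψ) \leftrightarrow φ = ⊤ \leftrightarrow ⊥ = ⊥
((ψ \to ψ) \leftrightarrow φ) \to ψ = ⊥ \to I = ⊤
(((ψ \to ψ) \leftrightarrow φ) \to ψ) \to φ = ⊤ \to ⊥ = ⊥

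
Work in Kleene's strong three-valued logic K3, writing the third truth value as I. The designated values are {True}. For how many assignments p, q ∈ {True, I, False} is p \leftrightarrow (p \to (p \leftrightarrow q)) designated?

Designated under: (p=True, q=True).

1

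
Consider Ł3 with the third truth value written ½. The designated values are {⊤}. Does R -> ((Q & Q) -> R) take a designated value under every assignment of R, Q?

Yes

Every assignment of R, Q over {⊤, ½, ⊥} gives a value in {⊤}.
In particular, with R=½, Q=½: R -> ((Q & Q) -> R) = ⊤.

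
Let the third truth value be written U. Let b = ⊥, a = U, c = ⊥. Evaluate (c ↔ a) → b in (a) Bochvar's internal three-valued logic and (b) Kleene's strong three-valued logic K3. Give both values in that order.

In Bochvar's internal three-valued logic: c ↔ a = ⊥ ↔ U = U
(c ↔ a) → b = U → ⊥ = U
In Kleene's strong three-valued logic K3: c ↔ a = ⊥ ↔ U = U
(c ↔ a) → b = U → ⊥ = U

U; U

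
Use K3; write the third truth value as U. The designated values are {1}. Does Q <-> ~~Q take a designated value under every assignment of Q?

Countermodel: Q=U gives U, which is not designated.

No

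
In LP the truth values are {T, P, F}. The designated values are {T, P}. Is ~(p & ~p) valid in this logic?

Yes

Every assignment of p over {T, P, F} gives a value in {T, P}.
In particular, with p=P: ~(p & ~p) = P.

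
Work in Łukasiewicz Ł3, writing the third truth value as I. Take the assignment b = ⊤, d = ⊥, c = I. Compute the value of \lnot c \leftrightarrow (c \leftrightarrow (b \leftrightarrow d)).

\lnot c = \lnot I = I
b \leftrightarrow d = ⊤ \leftrightarrow ⊥ = ⊥
c \leftrightarrow (b \leftrightarrow d) = I \leftrightarrow ⊥ = I
\lnot c \leftrightarrow (c \leftrightarrow (b \leftrightarrow d)) = I \leftrightarrow I = ⊤

⊤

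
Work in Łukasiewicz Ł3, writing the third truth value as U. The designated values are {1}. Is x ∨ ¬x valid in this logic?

Countermodel: x=U gives U, which is not designated.

No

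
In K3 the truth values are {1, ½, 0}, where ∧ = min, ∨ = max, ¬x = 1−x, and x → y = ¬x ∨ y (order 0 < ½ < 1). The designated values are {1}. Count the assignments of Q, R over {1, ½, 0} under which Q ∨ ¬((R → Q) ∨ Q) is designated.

Designated under: (Q=1, R=1); (Q=1, R=½); (Q=1, R=0); (Q=0, R=1).

4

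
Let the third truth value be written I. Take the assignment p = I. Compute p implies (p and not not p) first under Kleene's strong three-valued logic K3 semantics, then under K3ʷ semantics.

In Kleene's strong three-valued logic K3: not p = not I = I
not not p = not I = I
p and not not p = I and I = I
p implies (p and not not p) = I implies I = I  [not I or I]
In K3ʷ: not p = not I = I
not not p = not I = I
p and not not p = I and I = I
p implies (p and not not p) = I implies I = I  [any arg is the third value ⇒ result is the third value]

I; I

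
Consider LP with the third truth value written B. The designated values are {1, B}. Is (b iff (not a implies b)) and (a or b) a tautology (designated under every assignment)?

No

Countermodel: b=0, a=1 gives 0, which is not designated.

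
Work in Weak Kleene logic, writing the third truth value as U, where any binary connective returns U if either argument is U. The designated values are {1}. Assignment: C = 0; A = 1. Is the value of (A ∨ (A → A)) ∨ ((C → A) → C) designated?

Yes

A → A = 1 → 1 = 1
A ∨ (A → A) = 1 ∨ 1 = 1
C → A = 0 → 1 = 1
(C → A) → C = 1 → 0 = 0
(A ∨ (A → A)) ∨ ((C → A) → C) = 1 ∨ 0 = 1
1 ∈ {1}.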